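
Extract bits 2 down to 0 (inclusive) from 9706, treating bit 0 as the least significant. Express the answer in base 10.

2

v = 010010111101010
Shift right by 0: 010010111101010
Mask low 3 bits: 010 = 2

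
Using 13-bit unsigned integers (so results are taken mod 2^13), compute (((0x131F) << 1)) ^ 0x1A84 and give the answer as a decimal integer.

0x131F = 1001100011111
→ << 1 (mod 2^13) → 0011000111110 = 1598
0x1A84 = 1101010000100
→ ^ → 1110010111010 = 7354

7354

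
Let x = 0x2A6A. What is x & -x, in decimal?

2

x = 10101001101010 = 10858
-x (two's complement) = …01010110010110
AND   = 00000000000010 = 2
(x & -x isolates the lowest set bit of x.)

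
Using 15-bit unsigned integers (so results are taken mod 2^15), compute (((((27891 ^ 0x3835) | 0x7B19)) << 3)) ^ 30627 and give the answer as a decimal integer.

27891 = 110110011110011
0x3835 = 011100000110101
→ ^ → 101010011000110 = 21702
0x7B19 = 111101100011001
→ | → 111111111011111 = 32735
→ << 3 (mod 2^15) → 111111011111000 = 32504
30627 = 111011110100011
→ ^ → 000100101011011 = 2395

2395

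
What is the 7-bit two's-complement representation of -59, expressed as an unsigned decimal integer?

59 in 7 bits: 0111011
Invert: 1000100
Add 1:  1000101 = 69
(Check: 2^7 - 59 = 128 - 59 = 69.)

69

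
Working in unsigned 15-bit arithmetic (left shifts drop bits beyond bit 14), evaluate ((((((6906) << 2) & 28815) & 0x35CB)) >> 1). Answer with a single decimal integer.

6906 = 001101011111010
→ << 2 (mod 2^15) → 110101111101000 = 27624
28815 = 111000010001111
→ & → 110000010001000 = 24712
0x35CB = 011010111001011
→ & → 010000010001000 = 8328
→ >> 1 → 001000001000100 = 4164

4164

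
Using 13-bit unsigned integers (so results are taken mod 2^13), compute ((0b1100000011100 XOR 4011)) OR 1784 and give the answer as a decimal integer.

0b1100000011100 = 1100000011100
4011 = 0111110101011
→ XOR → 1011110110111 = 6071
1784 = 0011011111000
→ OR → 1011111111111 = 6143

6143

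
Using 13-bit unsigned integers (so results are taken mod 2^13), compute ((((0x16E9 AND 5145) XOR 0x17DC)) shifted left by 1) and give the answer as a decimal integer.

0x16E9 = 1011011101001
5145 = 1010000011001
→ AND → 1010000001001 = 5129
0x17DC = 1011111011100
→ XOR → 0001111010101 = 981
→ shifted left by 1 (mod 2^13) → 0011110101010 = 1962

1962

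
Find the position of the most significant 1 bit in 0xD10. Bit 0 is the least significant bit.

11

0xD10 = 110100010000
The topmost 1 is at position 11 (since 2^11 = 2048 ≤ 3344 < 4096).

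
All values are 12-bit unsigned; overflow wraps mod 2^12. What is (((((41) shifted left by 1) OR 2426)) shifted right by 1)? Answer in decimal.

41 = 000000101001
→ shifted left by 1 (mod 2^12) → 000001010010 = 82
2426 = 100101111010
→ OR → 100101111010 = 2426
→ shifted right by 1 → 010010111101 = 1213

1213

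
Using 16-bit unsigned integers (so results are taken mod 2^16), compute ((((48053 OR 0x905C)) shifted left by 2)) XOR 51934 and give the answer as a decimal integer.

9514

48053 = 1011101110110101
0x905C = 1001000001011100
→ OR → 1011101111111101 = 48125
→ shifted left by 2 (mod 2^16) → 1110111111110100 = 61428
51934 = 1100101011011110
→ XOR → 0010010100101010 = 9514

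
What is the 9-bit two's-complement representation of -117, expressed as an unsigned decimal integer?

117 in 9 bits: 001110101
Invert: 110001010
Add 1:  110001011 = 395
(Check: 2^9 - 117 = 512 - 117 = 395.)

395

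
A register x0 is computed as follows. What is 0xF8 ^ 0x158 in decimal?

416

0xF8 = 011111000
0x158 = 101011000
XOR → 110100000 = 416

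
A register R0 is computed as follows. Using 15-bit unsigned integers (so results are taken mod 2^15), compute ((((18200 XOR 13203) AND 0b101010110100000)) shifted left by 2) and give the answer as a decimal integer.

18200 = 100011100011000
13203 = 011001110010011
→ XOR → 111010010001011 = 29835
0b101010110100000 = 101010110100000
→ AND → 101010010000000 = 21632
→ shifted left by 2 (mod 2^15) → 101001000000000 = 20992

20992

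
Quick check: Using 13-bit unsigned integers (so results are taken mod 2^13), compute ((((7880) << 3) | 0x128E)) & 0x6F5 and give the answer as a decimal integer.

1732

7880 = 1111011001000
→ << 3 (mod 2^13) → 1011001000000 = 5696
0x128E = 1001010001110
→ | → 1011011001110 = 5838
0x6F5 = 0011011110101
→ & → 0011011000100 = 1732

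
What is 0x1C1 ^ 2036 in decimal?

1589

0x1C1 = 00111000001
2036 = 11111110100
XOR → 11000110101 = 1589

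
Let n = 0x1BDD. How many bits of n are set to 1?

10

0x1BDD = 1101111011101
Count the 1s: 1 + 1 + 1 + 1 + 1 + 1 + 1 + 1 + 1 + 1 = 10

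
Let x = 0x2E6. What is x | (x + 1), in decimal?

x = 1011100110 = 742
x + 1 = 1011100111
OR    = 1011100111 = 743
(x | (x + 1) sets the lowest cleared bit.)

743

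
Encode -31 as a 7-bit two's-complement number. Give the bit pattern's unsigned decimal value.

31 in 7 bits: 0011111
Invert: 1100000
Add 1:  1100001 = 97
(Check: 2^7 - 31 = 128 - 31 = 97.)

97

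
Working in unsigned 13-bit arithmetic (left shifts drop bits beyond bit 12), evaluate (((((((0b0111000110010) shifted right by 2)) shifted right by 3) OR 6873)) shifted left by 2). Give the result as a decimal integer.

3044

0b0111000110010 = 0111000110010
→ shifted right by 2 → 0001110001100 = 908
→ shifted right by 3 → 0000001110001 = 113
6873 = 1101011011001
→ OR → 1101011111001 = 6905
→ shifted left by 2 (mod 2^13) → 0101111100100 = 3044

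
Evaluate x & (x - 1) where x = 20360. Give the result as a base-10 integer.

x = 100111110001000 = 20360
x - 1 = 100111110000111
AND   = 100111110000000 = 20352
(x & (x - 1) clears the lowest set bit of x.)

20352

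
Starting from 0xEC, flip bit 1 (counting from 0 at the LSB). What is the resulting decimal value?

x = 11101100
bit 1 is currently 0; toggle it via x ^ (1 << 1) = x ^ 2
→ 11101110 = 238

238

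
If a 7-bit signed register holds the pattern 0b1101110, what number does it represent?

-18

pattern = 1101110 (MSB is 1 ⇒ negative)
Invert: 0010001, add 1 → 0010010 = 18, so the value is -18.
(Equivalently: 110 - 2^7 = 110 - 128 = -18.)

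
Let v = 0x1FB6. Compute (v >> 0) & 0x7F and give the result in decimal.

v = 1111110110110
Shift right by 0: 1111110110110
Mask low 7 bits: 0110110 = 54

54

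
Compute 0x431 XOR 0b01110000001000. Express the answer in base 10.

6201

0x431 = 0010000110001
b = 1110000001000
XOR → 1100000111001 = 6201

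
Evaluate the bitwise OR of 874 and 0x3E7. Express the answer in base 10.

1007

874 = 1101101010
0x3E7 = 1111100111
 OR → 1111101111 = 1007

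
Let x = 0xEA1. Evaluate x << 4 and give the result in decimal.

59920

0xEA1 = 0000111010100001
shift left by 4 → 1110101000010000 = 59920
(equivalently, 3745 × 2^4 = 3745 × 16)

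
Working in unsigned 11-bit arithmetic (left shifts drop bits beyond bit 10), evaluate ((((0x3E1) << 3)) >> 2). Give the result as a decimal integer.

0x3E1 = 01111100001
→ << 3 (mod 2^11) → 11100001000 = 1800
→ >> 2 → 00111000010 = 450

450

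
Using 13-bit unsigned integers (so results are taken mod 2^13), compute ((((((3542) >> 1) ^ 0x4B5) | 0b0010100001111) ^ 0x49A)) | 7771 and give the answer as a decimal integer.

3542 = 0110111010110
→ >> 1 → 0011011101011 = 1771
0x4B5 = 0010010110101
→ ^ → 0001001011110 = 606
0b0010100001111 = 0010100001111
→ | → 0011101011111 = 1887
0x49A = 0010010011010
→ ^ → 0001111000101 = 965
7771 = 1111001011011
→ | → 1111111011111 = 8159

8159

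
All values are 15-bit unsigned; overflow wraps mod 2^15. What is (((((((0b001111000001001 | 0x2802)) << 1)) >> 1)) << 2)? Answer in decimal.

0b001111000001001 = 001111000001001
0x2802 = 010100000000010
→ | → 011111000001011 = 15883
→ << 1 (mod 2^15) → 111110000010110 = 31766
→ >> 1 → 011111000001011 = 15883
→ << 2 (mod 2^15) → 111100000101100 = 30764

30764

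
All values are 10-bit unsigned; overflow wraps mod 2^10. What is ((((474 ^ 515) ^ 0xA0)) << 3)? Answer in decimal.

968

474 = 0111011010
515 = 1000000011
→ ^ → 1111011001 = 985
0xA0 = 0010100000
→ ^ → 1101111001 = 889
→ << 3 (mod 2^10) → 1111001000 = 968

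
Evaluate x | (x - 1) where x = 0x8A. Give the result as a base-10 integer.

x = 10001010 = 138
x - 1 = 10001001
OR    = 10001011 = 139
(x | (x - 1) sets all bits below the lowest set bit.)

139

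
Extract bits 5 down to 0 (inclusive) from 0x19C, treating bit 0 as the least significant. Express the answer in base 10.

v = 110011100
Shift right by 0: 110011100
Mask low 6 bits: 011100 = 28

28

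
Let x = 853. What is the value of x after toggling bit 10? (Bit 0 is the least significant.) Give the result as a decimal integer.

1877

x = 01101010101
bit 10 is currently 0; toggle it via x ^ (1 << 10) = x ^ 1024
→ 11101010101 = 1877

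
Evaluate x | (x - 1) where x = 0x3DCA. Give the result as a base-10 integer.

15819

x = 11110111001010 = 15818
x - 1 = 11110111001001
OR    = 11110111001011 = 15819
(x | (x - 1) sets all bits below the lowest set bit.)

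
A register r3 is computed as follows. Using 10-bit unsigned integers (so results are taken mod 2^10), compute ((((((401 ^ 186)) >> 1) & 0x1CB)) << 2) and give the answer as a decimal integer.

401 = 0110010001
186 = 0010111010
→ ^ → 0100101011 = 299
→ >> 1 → 0010010101 = 149
0x1CB = 0111001011
→ & → 0010000001 = 129
→ << 2 (mod 2^10) → 1000000100 = 516

516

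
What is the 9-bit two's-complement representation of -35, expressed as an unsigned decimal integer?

477

35 in 9 bits: 000100011
Invert: 111011100
Add 1:  111011101 = 477
(Check: 2^9 - 35 = 512 - 35 = 477.)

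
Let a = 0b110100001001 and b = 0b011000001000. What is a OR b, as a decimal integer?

3849

a = 110100001001
b = 011000001000
 OR → 111100001001 = 3849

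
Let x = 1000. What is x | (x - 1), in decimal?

x = 1111101000 = 1000
x - 1 = 1111100111
OR    = 1111101111 = 1007
(x | (x - 1) sets all bits below the lowest set bit.)

1007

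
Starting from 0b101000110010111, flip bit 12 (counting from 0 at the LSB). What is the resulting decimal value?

x = 101000110010111
bit 12 is currently 1; toggle it via x ^ (1 << 12) = x ^ 4096
→ 100000110010111 = 16791

16791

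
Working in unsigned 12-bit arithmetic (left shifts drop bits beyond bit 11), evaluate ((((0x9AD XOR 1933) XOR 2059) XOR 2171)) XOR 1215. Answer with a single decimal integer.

2799

0x9AD = 100110101101
1933 = 011110001101
→ XOR → 111000100000 = 3616
2059 = 100000001011
→ XOR → 011000101011 = 1579
2171 = 100001111011
→ XOR → 111001010000 = 3664
1215 = 010010111111
→ XOR → 101011101111 = 2799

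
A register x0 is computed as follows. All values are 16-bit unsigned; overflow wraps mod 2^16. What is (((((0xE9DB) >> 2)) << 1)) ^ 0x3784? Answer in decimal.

17256

0xE9DB = 1110100111011011
→ >> 2 → 0011101001110110 = 14966
→ << 1 (mod 2^16) → 0111010011101100 = 29932
0x3784 = 0011011110000100
→ ^ → 0100001101101000 = 17256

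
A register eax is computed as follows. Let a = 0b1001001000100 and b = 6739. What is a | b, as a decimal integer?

a = 1001001000100
6739 = 1101001010011
 OR → 1101001010111 = 6743

6743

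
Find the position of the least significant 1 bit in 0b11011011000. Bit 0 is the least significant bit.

3

0b11011011000 = 11011011000
Trailing zeros: 3, so the lowest set bit is bit 3 (value 8).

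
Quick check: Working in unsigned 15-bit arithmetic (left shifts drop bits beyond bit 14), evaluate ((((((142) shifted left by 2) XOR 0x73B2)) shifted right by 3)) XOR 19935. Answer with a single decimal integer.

142 = 000000010001110
→ shifted left by 2 (mod 2^15) → 000001000111000 = 568
0x73B2 = 111001110110010
→ XOR → 111000110001010 = 29066
→ shifted right by 3 → 000111000110001 = 3633
19935 = 100110111011111
→ XOR → 100001111101110 = 17390

17390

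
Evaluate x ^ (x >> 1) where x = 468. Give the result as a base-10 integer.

x = 111010100 = 468
x>>1 = 011101010
XOR  = 100111110 = 318
(x ^ (x >> 1) gives the standard binary-reflected Gray code of x.)

318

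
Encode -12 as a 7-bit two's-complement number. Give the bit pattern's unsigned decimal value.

116

12 in 7 bits: 0001100
Invert: 1110011
Add 1:  1110100 = 116
(Check: 2^7 - 12 = 128 - 12 = 116.)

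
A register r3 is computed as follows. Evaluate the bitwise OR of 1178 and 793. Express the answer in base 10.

1947

1178 = 10010011010
793 = 01100011001
 OR → 11110011011 = 1947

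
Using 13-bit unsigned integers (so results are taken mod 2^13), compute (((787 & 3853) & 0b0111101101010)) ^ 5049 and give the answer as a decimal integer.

4281

787 = 0001100010011
3853 = 0111100001101
→ & → 0001100000001 = 769
0b0111101101010 = 0111101101010
→ & → 0001100000000 = 768
5049 = 1001110111001
→ ^ → 1000010111001 = 4281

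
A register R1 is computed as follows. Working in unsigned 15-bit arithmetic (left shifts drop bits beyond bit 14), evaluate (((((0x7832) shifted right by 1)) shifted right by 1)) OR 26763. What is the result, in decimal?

0x7832 = 111100000110010
→ shifted right by 1 → 011110000011001 = 15385
→ shifted right by 1 → 001111000001100 = 7692
26763 = 110100010001011
→ OR → 111111010001111 = 32399

32399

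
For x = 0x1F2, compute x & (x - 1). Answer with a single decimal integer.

496

x = 111110010 = 498
x - 1 = 111110001
AND   = 111110000 = 496
(x & (x - 1) clears the lowest set bit of x.)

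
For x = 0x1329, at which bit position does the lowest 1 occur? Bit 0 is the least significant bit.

0

0x1329 = 1001100101001
Trailing zeros: 0, so the lowest set bit is bit 0 (value 1).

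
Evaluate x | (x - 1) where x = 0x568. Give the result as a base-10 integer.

1391

x = 10101101000 = 1384
x - 1 = 10101100111
OR    = 10101101111 = 1391
(x | (x - 1) sets all bits below the lowest set bit.)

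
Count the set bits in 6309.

6

6309 = 1100010100101
Count the 1s: 1 + 1 + 1 + 1 + 1 + 1 = 6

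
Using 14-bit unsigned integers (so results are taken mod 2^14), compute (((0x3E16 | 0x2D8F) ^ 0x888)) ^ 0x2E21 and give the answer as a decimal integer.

6454

0x3E16 = 11111000010110
0x2D8F = 10110110001111
→ | → 11111110011111 = 16287
0x888 = 00100010001000
→ ^ → 11011100010111 = 14103
0x2E21 = 10111000100001
→ ^ → 01100100110110 = 6454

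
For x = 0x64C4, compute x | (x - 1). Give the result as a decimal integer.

x = 110010011000100 = 25796
x - 1 = 110010011000011
OR    = 110010011000111 = 25799
(x | (x - 1) sets all bits below the lowest set bit.)

25799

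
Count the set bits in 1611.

6

1611 = 11001001011
Count the 1s: 1 + 1 + 1 + 1 + 1 + 1 = 6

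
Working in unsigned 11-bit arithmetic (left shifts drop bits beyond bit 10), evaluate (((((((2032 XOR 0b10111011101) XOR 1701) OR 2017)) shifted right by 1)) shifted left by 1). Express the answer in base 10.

2024

2032 = 11111110000
0b10111011101 = 10111011101
→ XOR → 01000101101 = 557
1701 = 11010100101
→ XOR → 10010001000 = 1160
2017 = 11111100001
→ OR → 11111101001 = 2025
→ shifted right by 1 → 01111110100 = 1012
→ shifted left by 1 (mod 2^11) → 11111101000 = 2024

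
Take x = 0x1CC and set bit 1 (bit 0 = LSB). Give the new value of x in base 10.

462

x = 111001100
bit 1 is currently 0; set it via x | (1 << 1) = x | 2
→ 111001110 = 462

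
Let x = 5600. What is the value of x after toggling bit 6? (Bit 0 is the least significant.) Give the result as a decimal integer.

5536

x = 1010111100000
bit 6 is currently 1; toggle it via x ^ (1 << 6) = x ^ 64
→ 1010110100000 = 5536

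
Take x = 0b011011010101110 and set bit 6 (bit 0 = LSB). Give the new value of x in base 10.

x = 011011010101110
bit 6 is currently 0; set it via x | (1 << 6) = x | 64
→ 011011011101110 = 14062

14062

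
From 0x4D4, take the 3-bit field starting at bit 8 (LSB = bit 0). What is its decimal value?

4

v = 010011010100
Shift right by 8: 0100
Mask low 3 bits: 100 = 4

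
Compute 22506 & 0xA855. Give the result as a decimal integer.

64

22506 = 0101011111101010
0xA855 = 1010100001010101
AND → 0000000001000000 = 64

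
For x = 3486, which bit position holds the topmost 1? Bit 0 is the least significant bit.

3486 = 110110011110
The topmost 1 is at position 11 (since 2^11 = 2048 ≤ 3486 < 4096).

11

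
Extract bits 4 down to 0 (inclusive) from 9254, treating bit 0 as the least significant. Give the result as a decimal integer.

v = 0010010000100110
Shift right by 0: 0010010000100110
Mask low 5 bits: 00110 = 6

6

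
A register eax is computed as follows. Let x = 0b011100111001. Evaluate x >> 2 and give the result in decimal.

462

x = 11100111001
shift right by 2 → 00111001110 = 462
(equivalently, floor(1849 / 4))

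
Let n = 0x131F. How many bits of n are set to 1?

0x131F = 1001100011111
Count the 1s: 1 + 1 + 1 + 1 + 1 + 1 + 1 + 1 = 8

8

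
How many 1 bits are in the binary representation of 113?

113 = 1110001
Count the 1s: 1 + 1 + 1 + 1 = 4

4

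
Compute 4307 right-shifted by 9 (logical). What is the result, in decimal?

4307 = 1000011010011
shift right by 9 → 0000000001000 = 8
(equivalently, floor(4307 / 512))

8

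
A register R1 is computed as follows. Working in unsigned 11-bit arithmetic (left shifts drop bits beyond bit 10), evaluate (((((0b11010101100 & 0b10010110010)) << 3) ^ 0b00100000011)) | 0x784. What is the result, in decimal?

0b11010101100 = 11010101100
0b10010110010 = 10010110010
→ & → 10010100000 = 1184
→ << 3 (mod 2^11) → 10100000000 = 1280
0b00100000011 = 00100000011
→ ^ → 10000000011 = 1027
0x784 = 11110000100
→ | → 11110000111 = 1927

1927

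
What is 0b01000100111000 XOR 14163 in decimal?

a = 01000100111000
14163 = 11011101010011
XOR → 10011001101011 = 9835

9835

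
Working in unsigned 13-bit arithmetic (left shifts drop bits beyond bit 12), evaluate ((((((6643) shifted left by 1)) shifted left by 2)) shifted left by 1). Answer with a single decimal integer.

7984

6643 = 1100111110011
→ shifted left by 1 (mod 2^13) → 1001111100110 = 5094
→ shifted left by 2 (mod 2^13) → 0111110011000 = 3992
→ shifted left by 1 (mod 2^13) → 1111100110000 = 7984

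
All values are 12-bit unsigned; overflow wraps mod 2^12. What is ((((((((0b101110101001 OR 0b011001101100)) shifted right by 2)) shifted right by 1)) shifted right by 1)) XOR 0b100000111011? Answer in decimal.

0b101110101001 = 101110101001
0b011001101100 = 011001101100
→ OR → 111111101101 = 4077
→ shifted right by 2 → 001111111011 = 1019
→ shifted right by 1 → 000111111101 = 509
→ shifted right by 1 → 000011111110 = 254
0b100000111011 = 100000111011
→ XOR → 100011000101 = 2245

2245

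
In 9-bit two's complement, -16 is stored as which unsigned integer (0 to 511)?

16 in 9 bits: 000010000
Invert: 111101111
Add 1:  111110000 = 496
(Check: 2^9 - 16 = 512 - 16 = 496.)

496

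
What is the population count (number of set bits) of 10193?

10193 = 10011111010001
Count the 1s: 1 + 1 + 1 + 1 + 1 + 1 + 1 + 1 = 8

8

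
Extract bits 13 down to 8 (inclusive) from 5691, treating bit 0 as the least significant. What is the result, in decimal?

v = 01011000111011
Shift right by 8: 010110
Mask low 6 bits: 010110 = 22

22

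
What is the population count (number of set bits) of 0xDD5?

0xDD5 = 110111010101
Count the 1s: 1 + 1 + 1 + 1 + 1 + 1 + 1 + 1 = 8

8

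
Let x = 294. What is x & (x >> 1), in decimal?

2

x = 100100110 = 294
x>>1 = 010010011
AND  = 000000010 = 2
(x & (x >> 1) has a 1 wherever x has two consecutive 1 bits.)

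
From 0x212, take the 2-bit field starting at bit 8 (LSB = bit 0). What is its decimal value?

v = 001000010010
Shift right by 8: 0010
Mask low 2 bits: 10 = 2

2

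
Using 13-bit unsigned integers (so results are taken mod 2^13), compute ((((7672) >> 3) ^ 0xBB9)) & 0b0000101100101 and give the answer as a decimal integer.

7672 = 1110111111000
→ >> 3 → 0001110111111 = 959
0xBB9 = 0101110111001
→ ^ → 0100000000110 = 2054
0b0000101100101 = 0000101100101
→ & → 0000000000100 = 4

4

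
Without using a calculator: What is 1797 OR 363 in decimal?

1903

1797 = 11100000101
363 = 00101101011
 OR → 11101101111 = 1903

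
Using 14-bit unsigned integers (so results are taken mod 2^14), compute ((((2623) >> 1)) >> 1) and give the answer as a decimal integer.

655

2623 = 00101000111111
→ >> 1 → 00010100011111 = 1311
→ >> 1 → 00001010001111 = 655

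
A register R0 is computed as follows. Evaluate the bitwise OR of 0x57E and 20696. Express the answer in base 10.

0x57E = 000010101111110
20696 = 101000011011000
 OR → 101010111111110 = 22014

22014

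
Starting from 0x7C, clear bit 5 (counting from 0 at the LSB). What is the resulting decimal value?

x = 01111100
bit 5 is currently 1; clear it via x & ~(1 << 5) = x & ~32
→ 01011100 = 92

92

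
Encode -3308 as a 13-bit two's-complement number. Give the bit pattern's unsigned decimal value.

4884

3308 in 13 bits: 0110011101100
Invert: 1001100010011
Add 1:  1001100010100 = 4884
(Check: 2^13 - 3308 = 8192 - 3308 = 4884.)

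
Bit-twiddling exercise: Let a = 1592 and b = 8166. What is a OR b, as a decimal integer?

8190

1592 = 0011000111000
8166 = 1111111100110
 OR → 1111111111110 = 8190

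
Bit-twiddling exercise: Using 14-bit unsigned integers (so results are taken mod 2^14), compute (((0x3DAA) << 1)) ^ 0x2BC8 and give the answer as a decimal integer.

0x3DAA = 11110110101010
→ << 1 (mod 2^14) → 11101101010100 = 15188
0x2BC8 = 10101111001000
→ ^ → 01000010011100 = 4252

4252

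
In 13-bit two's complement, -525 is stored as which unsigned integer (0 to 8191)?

7667

525 in 13 bits: 0001000001101
Invert: 1110111110010
Add 1:  1110111110011 = 7667
(Check: 2^13 - 525 = 8192 - 525 = 7667.)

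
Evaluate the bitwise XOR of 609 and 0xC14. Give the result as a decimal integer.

609 = 001001100001
0xC14 = 110000010100
XOR → 111001110101 = 3701

3701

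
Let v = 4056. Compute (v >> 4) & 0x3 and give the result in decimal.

v = 00111111011000
Shift right by 4: 0011111101
Mask low 2 bits: 01 = 1

1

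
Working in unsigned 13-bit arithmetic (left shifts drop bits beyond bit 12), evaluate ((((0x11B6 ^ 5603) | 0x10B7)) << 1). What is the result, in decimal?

2542

0x11B6 = 1000110110110
5603 = 1010111100011
→ ^ → 0010001010101 = 1109
0x10B7 = 1000010110111
→ | → 1010011110111 = 5367
→ << 1 (mod 2^13) → 0100111101110 = 2542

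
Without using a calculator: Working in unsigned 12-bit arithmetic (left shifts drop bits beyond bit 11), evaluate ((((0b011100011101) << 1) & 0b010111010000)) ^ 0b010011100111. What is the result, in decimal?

247

0b011100011101 = 011100011101
→ << 1 (mod 2^12) → 111000111010 = 3642
0b010111010000 = 010111010000
→ & → 010000010000 = 1040
0b010011100111 = 010011100111
→ ^ → 000011110111 = 247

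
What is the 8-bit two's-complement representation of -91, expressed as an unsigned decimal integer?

91 in 8 bits: 01011011
Invert: 10100100
Add 1:  10100101 = 165
(Check: 2^8 - 91 = 256 - 91 = 165.)

165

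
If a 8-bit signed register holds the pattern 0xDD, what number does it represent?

pattern = 11011101 (MSB is 1 ⇒ negative)
Invert: 00100010, add 1 → 00100011 = 35, so the value is -35.
(Equivalently: 221 - 2^8 = 221 - 256 = -35.)

-35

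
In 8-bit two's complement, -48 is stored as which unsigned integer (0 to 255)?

208

48 in 8 bits: 00110000
Invert: 11001111
Add 1:  11010000 = 208
(Check: 2^8 - 48 = 256 - 48 = 208.)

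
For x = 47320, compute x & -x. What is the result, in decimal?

8

x = 1011100011011000 = 47320
-x (two's complement) = …0100011100101000
AND   = 0000000000001000 = 8
(x & -x isolates the lowest set bit of x.)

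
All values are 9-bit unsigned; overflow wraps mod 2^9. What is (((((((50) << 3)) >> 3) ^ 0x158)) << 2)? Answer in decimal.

50 = 000110010
→ << 3 (mod 2^9) → 110010000 = 400
→ >> 3 → 000110010 = 50
0x158 = 101011000
→ ^ → 101101010 = 362
→ << 2 (mod 2^9) → 110101000 = 424

424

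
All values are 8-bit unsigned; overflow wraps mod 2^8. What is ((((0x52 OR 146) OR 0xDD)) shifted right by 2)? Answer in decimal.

0x52 = 01010010
146 = 10010010
→ OR → 11010010 = 210
0xDD = 11011101
→ OR → 11011111 = 223
→ shifted right by 2 → 00110111 = 55

55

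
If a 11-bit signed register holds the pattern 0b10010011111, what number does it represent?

pattern = 10010011111 (MSB is 1 ⇒ negative)
Invert: 01101100000, add 1 → 01101100001 = 865, so the value is -865.
(Equivalently: 1183 - 2^11 = 1183 - 2048 = -865.)

-865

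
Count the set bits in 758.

758 = 1011110110
Count the 1s: 1 + 1 + 1 + 1 + 1 + 1 + 1 = 7

7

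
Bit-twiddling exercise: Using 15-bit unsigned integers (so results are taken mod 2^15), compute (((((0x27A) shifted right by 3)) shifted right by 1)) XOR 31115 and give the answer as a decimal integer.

0x27A = 000001001111010
→ shifted right by 3 → 000000001001111 = 79
→ shifted right by 1 → 000000000100111 = 39
31115 = 111100110001011
→ XOR → 111100110101100 = 31148

31148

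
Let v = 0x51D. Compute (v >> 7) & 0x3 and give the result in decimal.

2

v = 10100011101
Shift right by 7: 1010
Mask low 2 bits: 10 = 2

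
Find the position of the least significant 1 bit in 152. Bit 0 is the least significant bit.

152 = 10011000
Trailing zeros: 3, so the lowest set bit is bit 3 (value 8).

3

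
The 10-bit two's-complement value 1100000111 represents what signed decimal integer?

pattern = 1100000111 (MSB is 1 ⇒ negative)
Invert: 0011111000, add 1 → 0011111001 = 249, so the value is -249.
(Equivalently: 775 - 2^10 = 775 - 1024 = -249.)

-249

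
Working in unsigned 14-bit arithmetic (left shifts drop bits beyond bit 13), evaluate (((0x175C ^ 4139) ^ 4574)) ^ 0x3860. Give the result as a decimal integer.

0x175C = 01011101011100
4139 = 01000000101011
→ ^ → 00011101110111 = 1911
4574 = 01000111011110
→ ^ → 01011010101001 = 5801
0x3860 = 11100001100000
→ ^ → 10111011001001 = 11977

11977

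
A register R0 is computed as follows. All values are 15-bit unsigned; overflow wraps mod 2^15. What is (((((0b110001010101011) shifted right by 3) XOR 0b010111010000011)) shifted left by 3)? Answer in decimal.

0b110001010101011 = 110001010101011
→ shifted right by 3 → 000110001010101 = 3157
0b010111010000011 = 010111010000011
→ XOR → 010001011010110 = 8918
→ shifted left by 3 (mod 2^15) → 001011010110000 = 5808

5808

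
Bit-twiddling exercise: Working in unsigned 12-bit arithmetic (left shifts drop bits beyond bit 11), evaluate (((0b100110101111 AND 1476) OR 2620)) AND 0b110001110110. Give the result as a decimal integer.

0b100110101111 = 100110101111
1476 = 010111000100
→ AND → 000110000100 = 388
2620 = 101000111100
→ OR → 101110111100 = 3004
0b110001110110 = 110001110110
→ AND → 100000110100 = 2100

2100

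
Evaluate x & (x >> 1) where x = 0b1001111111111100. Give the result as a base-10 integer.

4092

x = 1001111111111100 = 40956
x>>1 = 0100111111111110
AND  = 0000111111111100 = 4092
(x & (x >> 1) has a 1 wherever x has two consecutive 1 bits.)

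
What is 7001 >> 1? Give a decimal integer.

3500

7001 = 1101101011001
shift right by 1 → 0110110101100 = 3500
(equivalently, floor(7001 / 2))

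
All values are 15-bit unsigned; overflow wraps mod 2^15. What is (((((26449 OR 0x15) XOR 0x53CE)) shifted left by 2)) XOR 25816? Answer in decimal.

26449 = 110011101010001
0x15 = 000000000010101
→ OR → 110011101010101 = 26453
0x53CE = 101001111001110
→ XOR → 011010010011011 = 13467
→ shifted left by 2 (mod 2^15) → 101001001101100 = 21100
25816 = 110010011011000
→ XOR → 011011010110100 = 14004

14004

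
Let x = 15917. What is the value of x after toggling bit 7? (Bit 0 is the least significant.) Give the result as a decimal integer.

x = 11111000101101
bit 7 is currently 0; toggle it via x ^ (1 << 7) = x ^ 128
→ 11111010101101 = 16045

16045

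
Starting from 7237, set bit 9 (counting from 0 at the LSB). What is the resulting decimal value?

7749

x = 1110001000101
bit 9 is currently 0; set it via x | (1 << 9) = x | 512
→ 1111001000101 = 7749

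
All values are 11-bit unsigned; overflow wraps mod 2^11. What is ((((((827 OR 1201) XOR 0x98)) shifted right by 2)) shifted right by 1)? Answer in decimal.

827 = 01100111011
1201 = 10010110001
→ OR → 11110111011 = 1979
0x98 = 00010011000
→ XOR → 11100100011 = 1827
→ shifted right by 2 → 00111001000 = 456
→ shifted right by 1 → 00011100100 = 228

228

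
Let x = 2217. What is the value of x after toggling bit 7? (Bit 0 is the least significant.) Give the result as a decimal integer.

2089

x = 00100010101001
bit 7 is currently 1; toggle it via x ^ (1 << 7) = x ^ 128
→ 00100000101001 = 2089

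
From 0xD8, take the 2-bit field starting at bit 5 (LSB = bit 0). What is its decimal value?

2

v = 11011000
Shift right by 5: 110
Mask low 2 bits: 10 = 2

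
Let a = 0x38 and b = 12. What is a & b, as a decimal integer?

0x38 = 111000
12 = 001100
AND → 001000 = 8

8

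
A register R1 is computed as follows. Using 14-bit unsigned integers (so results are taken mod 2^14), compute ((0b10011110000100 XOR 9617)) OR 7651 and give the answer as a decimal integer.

8183

0b10011110000100 = 10011110000100
9617 = 10010110010001
→ XOR → 00001000010101 = 533
7651 = 01110111100011
→ OR → 01111111110111 = 8183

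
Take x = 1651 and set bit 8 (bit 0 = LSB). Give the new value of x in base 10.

x = 11001110011
bit 8 is currently 0; set it via x | (1 << 8) = x | 256
→ 11101110011 = 1907

1907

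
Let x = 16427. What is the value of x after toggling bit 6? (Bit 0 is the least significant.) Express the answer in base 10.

x = 100000000101011
bit 6 is currently 0; toggle it via x ^ (1 << 6) = x ^ 64
→ 100000001101011 = 16491

16491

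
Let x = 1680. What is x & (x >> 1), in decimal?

512

x = 11010010000 = 1680
x>>1 = 01101001000
AND  = 01000000000 = 512
(x & (x >> 1) has a 1 wherever x has two consecutive 1 bits.)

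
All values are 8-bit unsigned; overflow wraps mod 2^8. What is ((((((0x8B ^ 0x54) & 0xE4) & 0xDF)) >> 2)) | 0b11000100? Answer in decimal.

0x8B = 10001011
0x54 = 01010100
→ ^ → 11011111 = 223
0xE4 = 11100100
→ & → 11000100 = 196
0xDF = 11011111
→ & → 11000100 = 196
→ >> 2 → 00110001 = 49
0b11000100 = 11000100
→ | → 11110101 = 245

245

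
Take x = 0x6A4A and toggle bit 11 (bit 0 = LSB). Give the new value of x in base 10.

25162

x = 110101001001010
bit 11 is currently 1; toggle it via x ^ (1 << 11) = x ^ 2048
→ 110001001001010 = 25162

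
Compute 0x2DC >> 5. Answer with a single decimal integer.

22

0x2DC = 1011011100
shift right by 5 → 0000010110 = 22
(equivalently, floor(732 / 32))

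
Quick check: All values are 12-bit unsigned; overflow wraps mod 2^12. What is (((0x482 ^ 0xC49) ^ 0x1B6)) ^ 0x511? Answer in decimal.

3180

0x482 = 010010000010
0xC49 = 110001001001
→ ^ → 100011001011 = 2251
0x1B6 = 000110110110
→ ^ → 100101111101 = 2429
0x511 = 010100010001
→ ^ → 110001101100 = 3180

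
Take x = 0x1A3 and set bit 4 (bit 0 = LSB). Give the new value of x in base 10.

x = 0110100011
bit 4 is currently 0; set it via x | (1 << 4) = x | 16
→ 0110110011 = 435

435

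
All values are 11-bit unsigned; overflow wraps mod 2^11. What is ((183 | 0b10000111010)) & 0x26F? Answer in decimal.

183 = 00010110111
0b10000111010 = 10000111010
→ | → 10010111111 = 1215
0x26F = 01001101111
→ & → 00000101111 = 47

47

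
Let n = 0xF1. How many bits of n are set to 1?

0xF1 = 11110001
Count the 1s: 1 + 1 + 1 + 1 + 1 = 5

5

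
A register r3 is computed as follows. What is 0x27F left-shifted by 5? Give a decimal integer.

0x27F = 000001001111111
shift left by 5 → 100111111100000 = 20448
(equivalently, 639 × 2^5 = 639 × 32)

20448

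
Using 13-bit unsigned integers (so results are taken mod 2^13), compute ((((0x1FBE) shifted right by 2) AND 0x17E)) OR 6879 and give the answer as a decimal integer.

7167

0x1FBE = 1111110111110
→ shifted right by 2 → 0011111101111 = 2031
0x17E = 0000101111110
→ AND → 0000101101110 = 366
6879 = 1101011011111
→ OR → 1101111111111 = 7167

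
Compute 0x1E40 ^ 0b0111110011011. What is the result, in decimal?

0x1E40 = 1111001000000
b = 0111110011011
XOR → 1000111011011 = 4571

4571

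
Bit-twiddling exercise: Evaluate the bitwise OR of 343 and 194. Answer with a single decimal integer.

343 = 101010111
194 = 011000010
 OR → 111010111 = 471

471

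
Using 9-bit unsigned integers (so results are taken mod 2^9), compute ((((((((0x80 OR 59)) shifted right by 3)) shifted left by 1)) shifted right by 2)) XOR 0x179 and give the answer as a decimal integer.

0x80 = 010000000
59 = 000111011
→ OR → 010111011 = 187
→ shifted right by 3 → 000010111 = 23
→ shifted left by 1 (mod 2^9) → 000101110 = 46
→ shifted right by 2 → 000001011 = 11
0x179 = 101111001
→ XOR → 101110010 = 370

370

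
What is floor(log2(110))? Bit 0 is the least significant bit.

6

110 = 1101110
The topmost 1 is at position 6 (since 2^6 = 64 ≤ 110 < 128).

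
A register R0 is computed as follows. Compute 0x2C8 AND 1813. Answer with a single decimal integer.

512

0x2C8 = 01011001000
1813 = 11100010101
AND → 01000000000 = 512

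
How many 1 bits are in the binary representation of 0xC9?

4

0xC9 = 11001001
Count the 1s: 1 + 1 + 1 + 1 = 4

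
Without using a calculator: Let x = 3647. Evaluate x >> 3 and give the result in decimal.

3647 = 111000111111
shift right by 3 → 000111000111 = 455
(equivalently, floor(3647 / 8))

455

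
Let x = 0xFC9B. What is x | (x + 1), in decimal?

x = 1111110010011011 = 64667
x + 1 = 1111110010011100
OR    = 1111110010011111 = 64671
(x | (x + 1) sets the lowest cleared bit.)

64671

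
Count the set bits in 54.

4

54 = 110110
Count the 1s: 1 + 1 + 1 + 1 = 4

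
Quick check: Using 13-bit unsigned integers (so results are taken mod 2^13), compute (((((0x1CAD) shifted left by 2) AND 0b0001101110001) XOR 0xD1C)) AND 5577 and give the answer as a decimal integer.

1288

0x1CAD = 1110010101101
→ shifted left by 2 (mod 2^13) → 1001010110100 = 4788
0b0001101110001 = 0001101110001
→ AND → 0001000110000 = 560
0xD1C = 0110100011100
→ XOR → 0111100101100 = 3884
5577 = 1010111001001
→ AND → 0010100001000 = 1288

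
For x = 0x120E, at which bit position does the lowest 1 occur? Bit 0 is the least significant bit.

1

0x120E = 1001000001110
Trailing zeros: 1, so the lowest set bit is bit 1 (value 2).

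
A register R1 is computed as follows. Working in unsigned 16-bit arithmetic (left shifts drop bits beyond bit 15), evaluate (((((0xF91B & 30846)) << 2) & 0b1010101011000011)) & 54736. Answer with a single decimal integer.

32832

0xF91B = 1111100100011011
30846 = 0111100001111110
→ & → 0111100000011010 = 30746
→ << 2 (mod 2^16) → 1110000001101000 = 57448
0b1010101011000011 = 1010101011000011
→ & → 1010000001000000 = 41024
54736 = 1101010111010000
→ & → 1000000001000000 = 32832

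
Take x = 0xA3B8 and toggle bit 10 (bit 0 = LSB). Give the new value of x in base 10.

x = 1010001110111000
bit 10 is currently 0; toggle it via x ^ (1 << 10) = x ^ 1024
→ 1010011110111000 = 42936

42936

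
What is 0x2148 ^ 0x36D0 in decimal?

6040

0x2148 = 10000101001000
0x36D0 = 11011011010000
XOR → 01011110011000 = 6040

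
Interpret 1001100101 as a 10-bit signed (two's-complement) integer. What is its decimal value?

-411

pattern = 1001100101 (MSB is 1 ⇒ negative)
Invert: 0110011010, add 1 → 0110011011 = 411, so the value is -411.
(Equivalently: 613 - 2^10 = 613 - 1024 = -411.)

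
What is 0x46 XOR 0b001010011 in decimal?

0x46 = 1000110
b = 1010011
XOR → 0010101 = 21

21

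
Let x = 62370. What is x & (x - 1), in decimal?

62368

x = 1111001110100010 = 62370
x - 1 = 1111001110100001
AND   = 1111001110100000 = 62368
(x & (x - 1) clears the lowest set bit of x.)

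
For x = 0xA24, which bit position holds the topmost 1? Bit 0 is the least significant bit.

0xA24 = 101000100100
The topmost 1 is at position 11 (since 2^11 = 2048 ≤ 2596 < 4096).

11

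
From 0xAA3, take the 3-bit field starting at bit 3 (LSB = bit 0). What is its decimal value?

v = 101010100011
Shift right by 3: 101010100
Mask low 3 bits: 100 = 4

4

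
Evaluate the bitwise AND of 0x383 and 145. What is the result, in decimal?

0x383 = 1110000011
145 = 0010010001
AND → 0010000001 = 129

129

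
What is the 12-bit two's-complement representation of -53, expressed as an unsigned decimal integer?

53 in 12 bits: 000000110101
Invert: 111111001010
Add 1:  111111001011 = 4043
(Check: 2^12 - 53 = 4096 - 53 = 4043.)

4043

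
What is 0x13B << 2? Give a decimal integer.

0x13B = 00100111011
shift left by 2 → 10011101100 = 1260
(equivalently, 315 × 2^2 = 315 × 4)

1260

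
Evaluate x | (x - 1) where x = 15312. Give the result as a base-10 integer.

15327

x = 11101111010000 = 15312
x - 1 = 11101111001111
OR    = 11101111011111 = 15327
(x | (x - 1) sets all bits below the lowest set bit.)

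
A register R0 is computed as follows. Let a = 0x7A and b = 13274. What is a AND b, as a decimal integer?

0x7A = 00000001111010
13274 = 11001111011010
AND → 00000001011010 = 90

90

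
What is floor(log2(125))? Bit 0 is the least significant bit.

125 = 1111101
The topmost 1 is at position 6 (since 2^6 = 64 ≤ 125 < 128).

6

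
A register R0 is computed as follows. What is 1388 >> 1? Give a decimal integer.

1388 = 10101101100
shift right by 1 → 01010110110 = 694
(equivalently, floor(1388 / 2))

694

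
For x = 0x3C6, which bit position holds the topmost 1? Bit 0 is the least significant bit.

0x3C6 = 1111000110
The topmost 1 is at position 9 (since 2^9 = 512 ≤ 966 < 1024).

9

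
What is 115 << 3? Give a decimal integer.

115 = 0001110011
shift left by 3 → 1110011000 = 920
(equivalently, 115 × 2^3 = 115 × 8)

920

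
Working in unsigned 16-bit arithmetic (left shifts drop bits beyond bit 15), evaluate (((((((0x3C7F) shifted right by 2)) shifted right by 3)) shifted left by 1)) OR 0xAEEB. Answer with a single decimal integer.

45039

0x3C7F = 0011110001111111
→ shifted right by 2 → 0000111100011111 = 3871
→ shifted right by 3 → 0000000111100011 = 483
→ shifted left by 1 (mod 2^16) → 0000001111000110 = 966
0xAEEB = 1010111011101011
→ OR → 1010111111101111 = 45039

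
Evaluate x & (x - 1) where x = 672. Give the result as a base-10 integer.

640

x = 1010100000 = 672
x - 1 = 1010011111
AND   = 1010000000 = 640
(x & (x - 1) clears the lowest set bit of x.)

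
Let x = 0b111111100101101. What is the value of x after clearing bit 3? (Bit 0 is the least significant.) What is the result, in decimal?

x = 111111100101101
bit 3 is currently 1; clear it via x & ~(1 << 3) = x & ~8
→ 111111100100101 = 32549

32549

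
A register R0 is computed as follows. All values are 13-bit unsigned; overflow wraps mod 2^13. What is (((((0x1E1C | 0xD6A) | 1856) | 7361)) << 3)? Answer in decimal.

0x1E1C = 1111000011100
0xD6A = 0110101101010
→ | → 1111101111110 = 8062
1856 = 0011101000000
→ | → 1111101111110 = 8062
7361 = 1110011000001
→ | → 1111111111111 = 8191
→ << 3 (mod 2^13) → 1111111111000 = 8184

8184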